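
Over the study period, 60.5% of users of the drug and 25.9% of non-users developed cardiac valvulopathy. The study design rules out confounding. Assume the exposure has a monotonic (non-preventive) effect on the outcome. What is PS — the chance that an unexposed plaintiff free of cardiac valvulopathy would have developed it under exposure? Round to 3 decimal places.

PS ≈ 0.467

p₁ = 0.605, p₀ = 0.259.
Under exogeneity and monotonicity, PS = (p₁ − p₀) / (1 − p₀).
PS = (0.605 − 0.259) / (1 − 0.259) = 0.346 / 0.741 ≈ 0.4669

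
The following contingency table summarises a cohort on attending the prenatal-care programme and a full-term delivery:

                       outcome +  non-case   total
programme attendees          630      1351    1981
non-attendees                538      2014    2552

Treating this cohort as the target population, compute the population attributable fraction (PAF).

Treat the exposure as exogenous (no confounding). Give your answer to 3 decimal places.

PAF ≈ 0.182

p₁ = P(outcome | exposed) = 630/1981 = 0.31802
p₀ = P(outcome | unexposed) = 538/2552 = 0.21082
Exposure prevalence π = 1981/4533 = 0.43702; overall risk P(Y=1) = 0.25767.
Under exogeneity, PAF = [P(Y=1) − p₀]/P(Y=1).
PAF = (0.25767 − 0.21082) / 0.25767 ≈ 0.1818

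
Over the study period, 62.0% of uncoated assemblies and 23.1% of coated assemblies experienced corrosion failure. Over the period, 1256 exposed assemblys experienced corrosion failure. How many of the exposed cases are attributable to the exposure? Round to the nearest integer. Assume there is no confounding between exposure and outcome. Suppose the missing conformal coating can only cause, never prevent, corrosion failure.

about 788 cases

p₁ = 0.62, p₀ = 0.231.
PN = (p₁ − p₀)/p₁ = (0.62 − 0.231) / 0.62 ≈ 0.62742.
Attributable cases ≈ PN × (exposed cases) = 0.62742 × 1256 ≈ 788.04.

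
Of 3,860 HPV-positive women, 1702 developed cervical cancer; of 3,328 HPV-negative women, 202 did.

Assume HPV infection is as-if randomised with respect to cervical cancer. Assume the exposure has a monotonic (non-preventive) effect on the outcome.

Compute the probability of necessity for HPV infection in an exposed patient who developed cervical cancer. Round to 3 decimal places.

p₁ = P(outcome | exposed) = 1702/3860 = 0.44093
p₀ = P(outcome | unexposed) = 202/3328 = 0.060697
Under exogeneity and monotonicity, PN = (p₁ − p₀) / p₁.
PN = (0.44093 − 0.060697) / 0.44093 = 0.38024 / 0.44093 ≈ 0.8623

PN ≈ 0.862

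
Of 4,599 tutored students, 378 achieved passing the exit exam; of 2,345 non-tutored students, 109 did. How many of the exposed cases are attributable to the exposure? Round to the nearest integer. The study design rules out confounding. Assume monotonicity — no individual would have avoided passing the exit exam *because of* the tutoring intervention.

about 164 cases

p₁ = P(outcome | exposed) = 378/4599 = 0.082192
p₀ = P(outcome | unexposed) = 109/2345 = 0.046482
PN = (p₁ − p₀)/p₁ = (0.082192 − 0.046482) / 0.082192 ≈ 0.43447.
Attributable cases ≈ PN × (exposed cases) = 0.43447 × 378 ≈ 164.23.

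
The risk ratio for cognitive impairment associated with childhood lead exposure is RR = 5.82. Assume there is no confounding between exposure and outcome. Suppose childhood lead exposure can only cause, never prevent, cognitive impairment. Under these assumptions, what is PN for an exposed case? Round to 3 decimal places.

Under exogeneity and monotonicity, PN = (RR − 1) / RR = 1 − 1/RR.
PN = (5.82 − 1) / 5.82 = 4.82 / 5.82 ≈ 0.8282

PN ≈ 0.828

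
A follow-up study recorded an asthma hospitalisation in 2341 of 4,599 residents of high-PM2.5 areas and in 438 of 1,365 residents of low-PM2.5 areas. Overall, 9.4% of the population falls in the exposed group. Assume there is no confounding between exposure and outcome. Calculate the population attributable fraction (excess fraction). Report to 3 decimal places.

PAF ≈ 0.052

p₁ = P(outcome | exposed) = 2341/4599 = 0.50902
p₀ = P(outcome | unexposed) = 438/1365 = 0.32088
Overall risk P(Y=1) = π·p₁ + (1−π)·p₀ = 0.094×0.50902 + 0.906×0.32088 = 0.33856.
Under exogeneity, PAF = [P(Y=1) − p₀] / P(Y=1).
PAF = (0.33856 − 0.32088) / 0.33856 ≈ 0.0522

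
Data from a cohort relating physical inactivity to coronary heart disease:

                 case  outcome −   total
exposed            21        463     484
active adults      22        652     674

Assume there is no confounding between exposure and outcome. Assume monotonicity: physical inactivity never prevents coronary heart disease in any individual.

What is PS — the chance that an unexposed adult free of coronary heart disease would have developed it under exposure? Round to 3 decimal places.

PS ≈ 0.011

p₁ = P(outcome | exposed) = 21/484 = 0.043388
p₀ = P(outcome | unexposed) = 22/674 = 0.032641
Under exogeneity and monotonicity, PS = (p₁ − p₀) / (1 − p₀).
PS = (0.043388 − 0.032641) / (1 − 0.032641) = 0.010747 / 0.96736 ≈ 0.0111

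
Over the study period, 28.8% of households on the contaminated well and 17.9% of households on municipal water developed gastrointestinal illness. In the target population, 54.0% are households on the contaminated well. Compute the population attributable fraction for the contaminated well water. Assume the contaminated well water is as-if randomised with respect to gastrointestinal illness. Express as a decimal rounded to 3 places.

PAF ≈ 0.247

p₁ = 0.288, p₀ = 0.179.
Overall risk P(Y=1) = π·p₁ + (1−π)·p₀ = 0.54×0.288 + 0.46×0.179 = 0.23786.
Under exogeneity, PAF = [P(Y=1) − p₀] / P(Y=1).
PAF = (0.23786 − 0.179) / 0.23786 ≈ 0.2475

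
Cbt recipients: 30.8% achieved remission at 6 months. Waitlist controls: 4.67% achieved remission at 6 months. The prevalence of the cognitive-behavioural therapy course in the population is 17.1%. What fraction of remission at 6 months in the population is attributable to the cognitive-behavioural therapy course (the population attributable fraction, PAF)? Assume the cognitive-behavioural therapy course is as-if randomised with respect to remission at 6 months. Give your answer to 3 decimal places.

PAF ≈ 0.489

p₁ = 0.308, p₀ = 0.0467.
Overall risk P(Y=1) = π·p₁ + (1−π)·p₀ = 0.171×0.308 + 0.829×0.0467 = 0.091382.
Under exogeneity, PAF = [P(Y=1) − p₀] / P(Y=1).
PAF = (0.091382 − 0.0467) / 0.091382 ≈ 0.4890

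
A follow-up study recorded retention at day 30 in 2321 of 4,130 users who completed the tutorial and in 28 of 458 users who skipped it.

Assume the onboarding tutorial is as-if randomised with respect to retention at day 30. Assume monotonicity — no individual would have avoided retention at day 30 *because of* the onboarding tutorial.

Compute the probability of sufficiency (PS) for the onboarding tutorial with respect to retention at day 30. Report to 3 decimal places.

p₁ = P(outcome | exposed) = 2321/4130 = 0.56199
p₀ = P(outcome | unexposed) = 28/458 = 0.061135
Under exogeneity and monotonicity, PS = (p₁ − p₀) / (1 − p₀).
PS = (0.56199 − 0.061135) / (1 − 0.061135) = 0.50085 / 0.93886 ≈ 0.5335

PS ≈ 0.533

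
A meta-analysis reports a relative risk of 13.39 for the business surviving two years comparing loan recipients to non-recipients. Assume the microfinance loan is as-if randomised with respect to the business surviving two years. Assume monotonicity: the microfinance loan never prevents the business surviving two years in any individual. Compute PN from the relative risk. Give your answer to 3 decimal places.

Under exogeneity and monotonicity, PN = (RR − 1) / RR = 1 − 1/RR.
PN = (13.39 − 1) / 13.39 = 12.39 / 13.39 ≈ 0.9253

PN ≈ 0.925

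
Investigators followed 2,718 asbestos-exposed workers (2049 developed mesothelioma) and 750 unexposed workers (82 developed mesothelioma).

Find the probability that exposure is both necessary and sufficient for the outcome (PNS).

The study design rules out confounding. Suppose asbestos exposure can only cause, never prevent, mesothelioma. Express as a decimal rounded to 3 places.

PNS ≈ 0.645

p₁ = P(outcome | exposed) = 2049/2718 = 0.75386
p₀ = P(outcome | unexposed) = 82/750 = 0.10933
Under exogeneity and monotonicity, PNS = p₁ − p₀.
PNS = 0.75386 − 0.10933 = 0.64453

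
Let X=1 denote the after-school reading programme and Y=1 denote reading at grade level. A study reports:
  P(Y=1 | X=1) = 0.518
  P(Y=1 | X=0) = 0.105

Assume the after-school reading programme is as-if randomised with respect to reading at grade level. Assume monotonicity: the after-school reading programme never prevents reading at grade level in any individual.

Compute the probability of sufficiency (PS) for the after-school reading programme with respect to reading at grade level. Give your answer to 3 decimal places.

PS ≈ 0.461

Let p₁ = 0.518, p₀ = 0.105.
Under exogeneity and monotonicity, PS = (p₁ − p₀) / (1 − p₀).
PS = (0.518 − 0.105) / (1 − 0.105) = 0.413 / 0.895 ≈ 0.4615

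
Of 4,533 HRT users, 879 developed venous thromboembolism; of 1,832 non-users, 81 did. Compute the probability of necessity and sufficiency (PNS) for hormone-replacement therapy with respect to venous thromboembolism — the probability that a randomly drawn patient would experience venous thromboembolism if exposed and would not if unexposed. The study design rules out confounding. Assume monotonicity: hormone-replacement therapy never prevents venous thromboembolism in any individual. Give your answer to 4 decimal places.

PNS ≈ 0.1497

p₁ = P(outcome | exposed) = 879/4533 = 0.19391
p₀ = P(outcome | unexposed) = 81/1832 = 0.044214
Under exogeneity and monotonicity, PNS = p₁ − p₀.
PNS = 0.19391 − 0.044214 = 0.1497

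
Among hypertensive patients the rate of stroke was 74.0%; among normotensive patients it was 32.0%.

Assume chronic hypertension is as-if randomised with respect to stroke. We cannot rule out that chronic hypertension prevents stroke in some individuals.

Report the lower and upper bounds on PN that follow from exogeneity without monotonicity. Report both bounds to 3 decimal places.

0.568 ≤ PN ≤ 0.919

p₁ = 0.74, p₀ = 0.32.
Under exogeneity alone the bounds on PN are max{0,(p₁−p₀)/p₁} ≤ PN ≤ min{1,(1−p₀)/p₁}.
  lower = (p₁ − p₀)/p₁ = 0.42 / 0.74 ≈ 0.5676
  upper = min{1, (1 − p₀)/p₁} = 0.68 / 0.74 ≈ 0.9189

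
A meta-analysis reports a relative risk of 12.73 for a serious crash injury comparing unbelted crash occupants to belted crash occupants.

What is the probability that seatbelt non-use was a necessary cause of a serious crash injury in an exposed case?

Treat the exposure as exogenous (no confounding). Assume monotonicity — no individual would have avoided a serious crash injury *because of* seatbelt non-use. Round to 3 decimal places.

Under exogeneity and monotonicity, PN = (RR − 1) / RR = 1 − 1/RR.
PN = (12.73 − 1) / 12.73 = 11.73 / 12.73 ≈ 0.9214

PN ≈ 0.921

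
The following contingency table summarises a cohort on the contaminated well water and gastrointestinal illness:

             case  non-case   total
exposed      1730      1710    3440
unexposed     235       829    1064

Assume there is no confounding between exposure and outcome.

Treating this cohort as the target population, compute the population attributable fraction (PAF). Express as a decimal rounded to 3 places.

p₁ = P(outcome | exposed) = 1730/3440 = 0.50291
p₀ = P(outcome | unexposed) = 235/1064 = 0.22086
Exposure prevalence π = 3440/4504 = 0.76377; overall risk P(Y=1) = 0.43628.
Under exogeneity, PAF = [P(Y=1) − p₀]/P(Y=1).
PAF = (0.43628 − 0.22086) / 0.43628 ≈ 0.4938

PAF ≈ 0.494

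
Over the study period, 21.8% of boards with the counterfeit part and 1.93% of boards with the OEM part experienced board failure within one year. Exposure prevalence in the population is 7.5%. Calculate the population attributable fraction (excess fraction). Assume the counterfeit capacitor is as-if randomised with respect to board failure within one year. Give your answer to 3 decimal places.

PAF ≈ 0.436

p₁ = 0.218, p₀ = 0.0193.
Overall risk P(Y=1) = π·p₁ + (1−π)·p₀ = 0.075×0.218 + 0.925×0.0193 = 0.034202.
Under exogeneity, PAF = [P(Y=1) − p₀] / P(Y=1).
PAF = (0.034202 − 0.0193) / 0.034202 ≈ 0.4357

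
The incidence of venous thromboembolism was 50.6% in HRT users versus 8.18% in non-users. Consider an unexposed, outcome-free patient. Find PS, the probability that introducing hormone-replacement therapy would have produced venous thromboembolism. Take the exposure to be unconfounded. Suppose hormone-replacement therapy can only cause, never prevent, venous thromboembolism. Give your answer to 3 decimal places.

PS ≈ 0.462

p₁ = 0.506, p₀ = 0.0818.
Under exogeneity and monotonicity, PS = (p₁ − p₀) / (1 − p₀).
PS = (0.506 − 0.0818) / (1 − 0.0818) = 0.4242 / 0.9182 ≈ 0.4620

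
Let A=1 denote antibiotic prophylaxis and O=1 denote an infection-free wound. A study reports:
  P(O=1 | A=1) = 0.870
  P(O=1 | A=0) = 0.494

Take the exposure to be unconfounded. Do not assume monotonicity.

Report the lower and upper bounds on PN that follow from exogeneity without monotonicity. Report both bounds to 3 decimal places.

Let p₁ = 0.87, p₀ = 0.494.
Under exogeneity alone the bounds on PN are max{0,(p₁−p₀)/p₁} ≤ PN ≤ min{1,(1−p₀)/p₁}.
  lower = (p₁ − p₀)/p₁ = 0.376 / 0.87 ≈ 0.4322
  upper = min{1, (1 − p₀)/p₁} = 0.506 / 0.87 ≈ 0.5816

0.432 ≤ PN ≤ 0.582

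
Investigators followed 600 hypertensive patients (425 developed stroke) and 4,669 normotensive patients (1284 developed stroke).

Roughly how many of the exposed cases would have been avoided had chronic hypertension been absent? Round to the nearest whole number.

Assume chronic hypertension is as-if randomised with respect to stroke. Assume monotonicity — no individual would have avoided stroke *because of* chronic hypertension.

about 260 cases

p₁ = P(outcome | exposed) = 425/600 = 0.70833
p₀ = P(outcome | unexposed) = 1284/4669 = 0.27501
PN = (p₁ − p₀)/p₁ = (0.70833 − 0.27501) / 0.70833 ≈ 0.61176.
Attributable cases ≈ PN × (exposed cases) = 0.61176 × 425 ≈ 260.00.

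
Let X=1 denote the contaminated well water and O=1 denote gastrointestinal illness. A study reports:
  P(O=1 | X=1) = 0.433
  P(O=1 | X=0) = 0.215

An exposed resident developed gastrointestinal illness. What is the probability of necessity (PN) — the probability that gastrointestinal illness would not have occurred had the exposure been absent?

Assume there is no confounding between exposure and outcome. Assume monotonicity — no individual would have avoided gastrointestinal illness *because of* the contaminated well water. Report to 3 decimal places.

PN ≈ 0.503

Let p₁ = 0.433, p₀ = 0.215.
Under exogeneity and monotonicity, PN = (p₁ − p₀) / p₁.
PN = (0.433 − 0.215) / 0.433 = 0.218 / 0.433 ≈ 0.5035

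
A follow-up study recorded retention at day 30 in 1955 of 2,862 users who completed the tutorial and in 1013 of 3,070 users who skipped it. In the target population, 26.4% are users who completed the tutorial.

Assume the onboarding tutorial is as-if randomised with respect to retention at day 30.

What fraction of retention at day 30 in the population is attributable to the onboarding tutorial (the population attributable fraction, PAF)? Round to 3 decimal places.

p₁ = P(outcome | exposed) = 1955/2862 = 0.68309
p₀ = P(outcome | unexposed) = 1013/3070 = 0.32997
Overall risk P(Y=1) = π·p₁ + (1−π)·p₀ = 0.264×0.68309 + 0.736×0.32997 = 0.42319.
Under exogeneity, PAF = [P(Y=1) − p₀] / P(Y=1).
PAF = (0.42319 − 0.32997) / 0.42319 ≈ 0.2203

PAF ≈ 0.220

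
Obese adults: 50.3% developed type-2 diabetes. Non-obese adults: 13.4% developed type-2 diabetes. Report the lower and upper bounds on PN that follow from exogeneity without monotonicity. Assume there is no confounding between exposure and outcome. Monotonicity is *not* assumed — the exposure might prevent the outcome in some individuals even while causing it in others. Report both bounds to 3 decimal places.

0.734 ≤ PN ≤ 1.000

p₁ = 0.503, p₀ = 0.134.
Under exogeneity alone the bounds on PN are max{0,(p₁−p₀)/p₁} ≤ PN ≤ min{1,(1−p₀)/p₁}.
  lower = (p₁ − p₀)/p₁ = 0.369 / 0.503 ≈ 0.7336
  upper = min{1, (1 − p₀)/p₁} = 0.866 / 0.503 ≈ 1.7217 → capped at 1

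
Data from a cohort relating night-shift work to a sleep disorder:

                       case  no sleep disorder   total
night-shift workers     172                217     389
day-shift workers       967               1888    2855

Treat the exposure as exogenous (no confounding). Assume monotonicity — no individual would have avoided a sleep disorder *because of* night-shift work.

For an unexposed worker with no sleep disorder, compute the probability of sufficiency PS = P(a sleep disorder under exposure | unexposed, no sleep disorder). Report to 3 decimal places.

PS ≈ 0.156

p₁ = P(outcome | exposed) = 172/389 = 0.44216
p₀ = P(outcome | unexposed) = 967/2855 = 0.3387
Under exogeneity and monotonicity, PS = (p₁ − p₀)/(1 − p₀).
PS = (0.44216 − 0.3387) / 0.6613 ≈ 0.1564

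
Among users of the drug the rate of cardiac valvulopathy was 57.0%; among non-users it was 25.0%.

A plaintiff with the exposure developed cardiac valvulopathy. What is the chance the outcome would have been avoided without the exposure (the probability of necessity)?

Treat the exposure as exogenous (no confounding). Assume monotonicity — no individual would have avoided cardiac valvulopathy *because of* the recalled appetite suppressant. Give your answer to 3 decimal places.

p₁ = 0.57, p₀ = 0.25.
Under exogeneity and monotonicity, PN = (p₁ − p₀) / p₁.
PN = (0.57 − 0.25) / 0.57 = 0.32 / 0.57 ≈ 0.5614

PN ≈ 0.561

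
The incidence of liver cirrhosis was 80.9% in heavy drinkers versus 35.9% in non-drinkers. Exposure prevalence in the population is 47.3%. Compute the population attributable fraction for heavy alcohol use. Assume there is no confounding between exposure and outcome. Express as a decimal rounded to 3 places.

p₁ = 0.809, p₀ = 0.359.
Overall risk P(Y=1) = π·p₁ + (1−π)·p₀ = 0.473×0.809 + 0.527×0.359 = 0.57185.
Under exogeneity, PAF = [P(Y=1) − p₀] / P(Y=1).
PAF = (0.57185 − 0.359) / 0.57185 ≈ 0.3722

PAF ≈ 0.372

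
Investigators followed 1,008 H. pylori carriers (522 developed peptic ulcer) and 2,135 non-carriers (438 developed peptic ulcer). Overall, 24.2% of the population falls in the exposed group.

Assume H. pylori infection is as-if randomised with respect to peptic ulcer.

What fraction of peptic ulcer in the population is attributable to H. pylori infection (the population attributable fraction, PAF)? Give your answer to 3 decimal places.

p₁ = P(outcome | exposed) = 522/1008 = 0.51786
p₀ = P(outcome | unexposed) = 438/2135 = 0.20515
Overall risk P(Y=1) = π·p₁ + (1−π)·p₀ = 0.242×0.51786 + 0.758×0.20515 = 0.28083.
Under exogeneity, PAF = [P(Y=1) − p₀] / P(Y=1).
PAF = (0.28083 − 0.20515) / 0.28083 ≈ 0.2695

PAF ≈ 0.269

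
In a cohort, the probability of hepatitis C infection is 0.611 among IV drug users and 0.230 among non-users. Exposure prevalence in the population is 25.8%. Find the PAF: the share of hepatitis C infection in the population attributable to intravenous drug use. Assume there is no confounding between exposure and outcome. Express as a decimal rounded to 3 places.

PAF ≈ 0.299

Let p₁ = 0.611, p₀ = 0.23.
Overall risk P(Y=1) = π·p₁ + (1−π)·p₀ = 0.258×0.611 + 0.742×0.23 = 0.3283.
Under exogeneity, PAF = [P(Y=1) − p₀] / P(Y=1).
PAF = (0.3283 − 0.23) / 0.3283 ≈ 0.2994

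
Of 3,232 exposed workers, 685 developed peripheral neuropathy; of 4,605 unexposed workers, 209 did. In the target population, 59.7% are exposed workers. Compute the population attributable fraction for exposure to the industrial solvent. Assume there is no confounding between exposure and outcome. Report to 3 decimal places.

PAF ≈ 0.687

p₁ = P(outcome | exposed) = 685/3232 = 0.21194
p₀ = P(outcome | unexposed) = 209/4605 = 0.045385
Overall risk P(Y=1) = π·p₁ + (1−π)·p₀ = 0.597×0.21194 + 0.403×0.045385 = 0.14482.
Under exogeneity, PAF = [P(Y=1) − p₀] / P(Y=1).
PAF = (0.14482 − 0.045385) / 0.14482 ≈ 0.6866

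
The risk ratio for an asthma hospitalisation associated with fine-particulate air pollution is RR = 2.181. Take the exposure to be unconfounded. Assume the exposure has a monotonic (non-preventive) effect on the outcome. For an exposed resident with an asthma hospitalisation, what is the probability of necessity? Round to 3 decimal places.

PN ≈ 0.541

Under exogeneity and monotonicity, PN = (RR − 1) / RR = 1 − 1/RR.
PN = (2.181 − 1) / 2.181 = 1.181 / 2.181 ≈ 0.5415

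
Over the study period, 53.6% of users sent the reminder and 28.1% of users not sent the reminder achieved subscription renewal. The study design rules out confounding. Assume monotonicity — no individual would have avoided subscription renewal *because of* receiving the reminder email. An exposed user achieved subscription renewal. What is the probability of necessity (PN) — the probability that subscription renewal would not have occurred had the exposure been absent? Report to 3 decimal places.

p₁ = 0.536, p₀ = 0.281.
Under exogeneity and monotonicity, PN = (p₁ − p₀) / p₁.
PN = (0.536 − 0.281) / 0.536 = 0.255 / 0.536 ≈ 0.4757

PN ≈ 0.476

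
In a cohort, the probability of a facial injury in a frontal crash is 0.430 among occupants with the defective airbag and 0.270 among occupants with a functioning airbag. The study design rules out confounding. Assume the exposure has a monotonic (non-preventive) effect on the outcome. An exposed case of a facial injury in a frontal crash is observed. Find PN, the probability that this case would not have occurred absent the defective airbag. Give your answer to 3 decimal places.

Let p₁ = 0.43, p₀ = 0.27.
Under exogeneity and monotonicity, PN = (p₁ − p₀) / p₁.
PN = (0.43 − 0.27) / 0.43 = 0.16 / 0.43 ≈ 0.3721

PN ≈ 0.372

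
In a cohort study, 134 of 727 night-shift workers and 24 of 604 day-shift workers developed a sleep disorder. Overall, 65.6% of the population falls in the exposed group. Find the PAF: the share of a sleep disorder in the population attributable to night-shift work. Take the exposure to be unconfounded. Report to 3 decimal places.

p₁ = P(outcome | exposed) = 134/727 = 0.18432
p₀ = P(outcome | unexposed) = 24/604 = 0.039735
Overall risk P(Y=1) = π·p₁ + (1−π)·p₀ = 0.656×0.18432 + 0.344×0.039735 = 0.13458.
Under exogeneity, PAF = [P(Y=1) − p₀] / P(Y=1).
PAF = (0.13458 − 0.039735) / 0.13458 ≈ 0.7048

PAF ≈ 0.705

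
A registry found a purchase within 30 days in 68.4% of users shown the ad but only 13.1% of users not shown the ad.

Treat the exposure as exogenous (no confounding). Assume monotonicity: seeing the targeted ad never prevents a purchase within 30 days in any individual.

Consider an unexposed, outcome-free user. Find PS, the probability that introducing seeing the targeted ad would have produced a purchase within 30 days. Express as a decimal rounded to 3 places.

p₁ = 0.684, p₀ = 0.131.
Under exogeneity and monotonicity, PS = (p₁ − p₀) / (1 − p₀).
PS = (0.684 − 0.131) / (1 − 0.131) = 0.553 / 0.869 ≈ 0.6364

PS ≈ 0.636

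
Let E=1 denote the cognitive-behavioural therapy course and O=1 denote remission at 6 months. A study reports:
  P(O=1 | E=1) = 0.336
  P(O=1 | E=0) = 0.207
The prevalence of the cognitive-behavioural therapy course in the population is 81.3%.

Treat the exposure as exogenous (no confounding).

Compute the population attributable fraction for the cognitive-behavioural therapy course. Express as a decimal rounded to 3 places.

PAF ≈ 0.336

Let p₁ = 0.336, p₀ = 0.207.
Overall risk P(Y=1) = π·p₁ + (1−π)·p₀ = 0.813×0.336 + 0.187×0.207 = 0.31188.
Under exogeneity, PAF = [P(Y=1) − p₀] / P(Y=1).
PAF = (0.31188 − 0.207) / 0.31188 ≈ 0.3363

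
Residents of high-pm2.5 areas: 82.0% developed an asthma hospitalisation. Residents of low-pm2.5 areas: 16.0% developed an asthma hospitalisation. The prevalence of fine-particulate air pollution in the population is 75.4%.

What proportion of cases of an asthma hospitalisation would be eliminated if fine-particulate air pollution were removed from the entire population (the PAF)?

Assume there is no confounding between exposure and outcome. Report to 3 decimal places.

p₁ = 0.82, p₀ = 0.16.
Overall risk P(Y=1) = π·p₁ + (1−π)·p₀ = 0.754×0.82 + 0.246×0.16 = 0.65764.
Under exogeneity, PAF = [P(Y=1) − p₀] / P(Y=1).
PAF = (0.65764 − 0.16) / 0.65764 ≈ 0.7567

PAF ≈ 0.757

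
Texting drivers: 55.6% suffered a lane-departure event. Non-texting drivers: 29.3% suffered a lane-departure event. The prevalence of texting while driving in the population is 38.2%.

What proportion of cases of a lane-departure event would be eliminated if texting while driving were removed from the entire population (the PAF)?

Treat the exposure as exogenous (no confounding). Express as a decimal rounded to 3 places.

PAF ≈ 0.255

p₁ = 0.556, p₀ = 0.293.
Overall risk P(Y=1) = π·p₁ + (1−π)·p₀ = 0.382×0.556 + 0.618×0.293 = 0.39347.
Under exogeneity, PAF = [P(Y=1) − p₀] / P(Y=1).
PAF = (0.39347 − 0.293) / 0.39347 ≈ 0.2553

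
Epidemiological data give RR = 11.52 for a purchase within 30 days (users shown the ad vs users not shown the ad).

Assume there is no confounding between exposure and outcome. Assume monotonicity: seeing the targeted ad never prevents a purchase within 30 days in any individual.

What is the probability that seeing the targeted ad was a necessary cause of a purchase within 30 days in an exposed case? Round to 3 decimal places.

PN ≈ 0.913

Under exogeneity and monotonicity, PN = (RR − 1) / RR = 1 − 1/RR.
PN = (11.52 − 1) / 11.52 = 10.52 / 11.52 ≈ 0.9132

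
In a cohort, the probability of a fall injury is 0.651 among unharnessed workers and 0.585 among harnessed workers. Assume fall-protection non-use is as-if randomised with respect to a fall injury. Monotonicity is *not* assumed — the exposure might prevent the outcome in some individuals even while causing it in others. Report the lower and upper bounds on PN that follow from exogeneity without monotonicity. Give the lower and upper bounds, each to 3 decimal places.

Let p₁ = 0.651, p₀ = 0.585.
Under exogeneity alone the bounds on PN are max{0,(p₁−p₀)/p₁} ≤ PN ≤ min{1,(1−p₀)/p₁}.
  lower = (p₁ − p₀)/p₁ = 0.066 / 0.651 ≈ 0.1014
  upper = min{1, (1 − p₀)/p₁} = 0.415 / 0.651 ≈ 0.6375

0.101 ≤ PN ≤ 0.637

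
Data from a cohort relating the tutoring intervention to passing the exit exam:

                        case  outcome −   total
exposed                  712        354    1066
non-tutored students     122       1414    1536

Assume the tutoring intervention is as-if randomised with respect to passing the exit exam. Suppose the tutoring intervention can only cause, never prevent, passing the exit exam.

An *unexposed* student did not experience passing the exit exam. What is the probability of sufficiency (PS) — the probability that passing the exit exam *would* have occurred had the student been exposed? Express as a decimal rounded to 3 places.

p₁ = P(outcome | exposed) = 712/1066 = 0.66792
p₀ = P(outcome | unexposed) = 122/1536 = 0.079427
Under exogeneity and monotonicity, PS = (p₁ − p₀) / (1 − p₀).
PS = (0.66792 − 0.079427) / (1 − 0.079427) = 0.58849 / 0.92057 ≈ 0.6393

PS ≈ 0.639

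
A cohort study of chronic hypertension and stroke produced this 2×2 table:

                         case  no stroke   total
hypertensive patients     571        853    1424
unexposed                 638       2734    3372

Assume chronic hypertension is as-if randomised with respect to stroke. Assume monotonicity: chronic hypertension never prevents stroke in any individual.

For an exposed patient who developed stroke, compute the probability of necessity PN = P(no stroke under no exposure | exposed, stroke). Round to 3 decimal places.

PN ≈ 0.528

p₁ = P(outcome | exposed) = 571/1424 = 0.40098
p₀ = P(outcome | unexposed) = 638/3372 = 0.18921
Under exogeneity and monotonicity, PN = (p₁ − p₀)/p₁.
PN = (0.40098 − 0.18921) / 0.40098 ≈ 0.5281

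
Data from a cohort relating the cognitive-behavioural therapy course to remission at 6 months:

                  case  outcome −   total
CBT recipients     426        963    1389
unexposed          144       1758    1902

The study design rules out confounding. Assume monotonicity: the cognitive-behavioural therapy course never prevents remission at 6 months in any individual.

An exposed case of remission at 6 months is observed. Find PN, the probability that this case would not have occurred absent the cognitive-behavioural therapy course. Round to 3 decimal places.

PN ≈ 0.753

p₁ = P(outcome | exposed) = 426/1389 = 0.3067
p₀ = P(outcome | unexposed) = 144/1902 = 0.07571
Under exogeneity and monotonicity, PN = (p₁ − p₀) / p₁.
PN = (0.3067 − 0.07571) / 0.3067 = 0.23099 / 0.3067 ≈ 0.7531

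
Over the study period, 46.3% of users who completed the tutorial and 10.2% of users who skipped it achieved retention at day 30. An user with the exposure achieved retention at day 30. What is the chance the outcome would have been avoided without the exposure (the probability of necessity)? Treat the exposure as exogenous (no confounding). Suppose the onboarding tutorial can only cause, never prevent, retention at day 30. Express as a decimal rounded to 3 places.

p₁ = 0.463, p₀ = 0.102.
Under exogeneity and monotonicity, PN = (p₁ − p₀) / p₁.
PN = (0.463 − 0.102) / 0.463 = 0.361 / 0.463 ≈ 0.7797

PN ≈ 0.780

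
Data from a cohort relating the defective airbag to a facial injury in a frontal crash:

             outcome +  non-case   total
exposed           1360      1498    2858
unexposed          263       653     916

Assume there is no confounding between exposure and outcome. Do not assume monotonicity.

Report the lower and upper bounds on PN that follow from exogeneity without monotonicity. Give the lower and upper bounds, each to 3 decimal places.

p₁ = P(outcome | exposed) = 1360/2858 = 0.47586
p₀ = P(outcome | unexposed) = 263/916 = 0.28712
Under exogeneity alone the bounds on PN are max{0,(p₁−p₀)/p₁} ≤ PN ≤ min{1,(1−p₀)/p₁}.
  lower = (p₁ − p₀)/p₁ = 0.18874 / 0.47586 ≈ 0.3966
  upper = min{1, (1 − p₀)/p₁} = 0.71288 / 0.47586 ≈ 1.4981 → capped at 1

0.397 ≤ PN ≤ 1.000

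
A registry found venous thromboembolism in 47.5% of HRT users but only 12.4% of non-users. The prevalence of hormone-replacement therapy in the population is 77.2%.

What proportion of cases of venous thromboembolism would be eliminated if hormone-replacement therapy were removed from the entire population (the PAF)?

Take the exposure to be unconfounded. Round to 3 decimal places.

PAF ≈ 0.686

p₁ = 0.475, p₀ = 0.124.
Overall risk P(Y=1) = π·p₁ + (1−π)·p₀ = 0.772×0.475 + 0.228×0.124 = 0.39497.
Under exogeneity, PAF = [P(Y=1) − p₀] / P(Y=1).
PAF = (0.39497 − 0.124) / 0.39497 ≈ 0.6861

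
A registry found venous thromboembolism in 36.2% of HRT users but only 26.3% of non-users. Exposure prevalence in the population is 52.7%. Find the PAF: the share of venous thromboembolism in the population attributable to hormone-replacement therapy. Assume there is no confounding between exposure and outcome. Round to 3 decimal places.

PAF ≈ 0.166

p₁ = 0.362, p₀ = 0.263.
Overall risk P(Y=1) = π·p₁ + (1−π)·p₀ = 0.527×0.362 + 0.473×0.263 = 0.31517.
Under exogeneity, PAF = [P(Y=1) − p₀] / P(Y=1).
PAF = (0.31517 − 0.263) / 0.31517 ≈ 0.1655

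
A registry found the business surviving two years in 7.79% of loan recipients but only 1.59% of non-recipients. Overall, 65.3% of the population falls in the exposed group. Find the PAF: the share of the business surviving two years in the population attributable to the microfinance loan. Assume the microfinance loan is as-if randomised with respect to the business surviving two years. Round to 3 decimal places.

p₁ = 0.0779, p₀ = 0.0159.
Overall risk P(Y=1) = π·p₁ + (1−π)·p₀ = 0.653×0.0779 + 0.347×0.0159 = 0.056386.
Under exogeneity, PAF = [P(Y=1) − p₀] / P(Y=1).
PAF = (0.056386 − 0.0159) / 0.056386 ≈ 0.7180

PAF ≈ 0.718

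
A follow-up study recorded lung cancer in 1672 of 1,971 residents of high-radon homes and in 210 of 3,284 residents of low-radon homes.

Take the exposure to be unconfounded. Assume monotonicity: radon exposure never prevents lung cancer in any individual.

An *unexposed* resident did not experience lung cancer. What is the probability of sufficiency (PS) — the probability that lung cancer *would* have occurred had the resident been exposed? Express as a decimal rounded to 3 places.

p₁ = P(outcome | exposed) = 1672/1971 = 0.8483
p₀ = P(outcome | unexposed) = 210/3284 = 0.063946
Under exogeneity and monotonicity, PS = (p₁ − p₀) / (1 − p₀).
PS = (0.8483 − 0.063946) / (1 − 0.063946) = 0.78435 / 0.93605 ≈ 0.8379

PS ≈ 0.838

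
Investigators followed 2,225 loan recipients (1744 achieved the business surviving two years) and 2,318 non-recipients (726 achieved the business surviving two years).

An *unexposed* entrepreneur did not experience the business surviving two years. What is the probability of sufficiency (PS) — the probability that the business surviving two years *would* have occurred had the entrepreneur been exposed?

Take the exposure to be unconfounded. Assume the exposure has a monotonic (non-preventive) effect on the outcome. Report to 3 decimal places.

PS ≈ 0.685

p₁ = P(outcome | exposed) = 1744/2225 = 0.78382
p₀ = P(outcome | unexposed) = 726/2318 = 0.3132
Under exogeneity and monotonicity, PS = (p₁ − p₀) / (1 − p₀).
PS = (0.78382 − 0.3132) / (1 − 0.3132) = 0.47062 / 0.6868 ≈ 0.6852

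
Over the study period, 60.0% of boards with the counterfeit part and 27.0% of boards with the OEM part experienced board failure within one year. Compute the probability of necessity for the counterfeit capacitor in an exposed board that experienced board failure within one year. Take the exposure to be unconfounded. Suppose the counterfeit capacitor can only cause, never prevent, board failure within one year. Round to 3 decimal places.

p₁ = 0.6, p₀ = 0.27.
Under exogeneity and monotonicity, PN = (p₁ − p₀) / p₁.
PN = (0.6 − 0.27) / 0.6 = 0.33 / 0.6 ≈ 0.5500

PN ≈ 0.550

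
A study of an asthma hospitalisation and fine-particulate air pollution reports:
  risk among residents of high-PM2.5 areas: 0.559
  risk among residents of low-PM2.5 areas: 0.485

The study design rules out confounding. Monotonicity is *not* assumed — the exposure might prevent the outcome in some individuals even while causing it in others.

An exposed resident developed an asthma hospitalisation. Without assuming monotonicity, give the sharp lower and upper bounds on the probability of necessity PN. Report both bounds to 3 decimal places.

0.132 ≤ PN ≤ 0.921

Let p₁ = 0.559, p₀ = 0.485.
Under exogeneity alone the bounds on PN are max{0,(p₁−p₀)/p₁} ≤ PN ≤ min{1,(1−p₀)/p₁}.
  lower = (p₁ − p₀)/p₁ = 0.074 / 0.559 ≈ 0.1324
  upper = min{1, (1 − p₀)/p₁} = 0.515 / 0.559 ≈ 0.9213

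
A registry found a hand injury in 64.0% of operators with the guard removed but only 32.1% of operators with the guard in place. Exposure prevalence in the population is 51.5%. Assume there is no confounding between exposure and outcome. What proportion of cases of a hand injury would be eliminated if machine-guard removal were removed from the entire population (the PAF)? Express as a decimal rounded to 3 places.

PAF ≈ 0.339

p₁ = 0.64, p₀ = 0.321.
Overall risk P(Y=1) = π·p₁ + (1−π)·p₀ = 0.515×0.64 + 0.485×0.321 = 0.48528.
Under exogeneity, PAF = [P(Y=1) − p₀] / P(Y=1).
PAF = (0.48528 − 0.321) / 0.48528 ≈ 0.3385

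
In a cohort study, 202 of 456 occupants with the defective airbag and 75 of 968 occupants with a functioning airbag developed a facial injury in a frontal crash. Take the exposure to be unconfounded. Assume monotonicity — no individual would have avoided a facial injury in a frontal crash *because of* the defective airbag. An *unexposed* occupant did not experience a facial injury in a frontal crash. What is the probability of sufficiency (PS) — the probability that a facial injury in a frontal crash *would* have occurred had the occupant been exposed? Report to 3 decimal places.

PS ≈ 0.396

p₁ = P(outcome | exposed) = 202/456 = 0.44298
p₀ = P(outcome | unexposed) = 75/968 = 0.077479
Under exogeneity and monotonicity, PS = (p₁ − p₀) / (1 − p₀).
PS = (0.44298 − 0.077479) / (1 − 0.077479) = 0.3655 / 0.92252 ≈ 0.3962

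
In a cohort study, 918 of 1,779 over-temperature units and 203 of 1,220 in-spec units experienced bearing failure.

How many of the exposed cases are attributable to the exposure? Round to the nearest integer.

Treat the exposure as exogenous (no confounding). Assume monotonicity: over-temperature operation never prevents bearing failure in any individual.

about 622 cases

p₁ = P(outcome | exposed) = 918/1779 = 0.51602
p₀ = P(outcome | unexposed) = 203/1220 = 0.16639
PN = (p₁ − p₀)/p₁ = (0.51602 − 0.16639) / 0.51602 ≈ 0.67754.
Attributable cases ≈ PN × (exposed cases) = 0.67754 × 918 ≈ 621.99.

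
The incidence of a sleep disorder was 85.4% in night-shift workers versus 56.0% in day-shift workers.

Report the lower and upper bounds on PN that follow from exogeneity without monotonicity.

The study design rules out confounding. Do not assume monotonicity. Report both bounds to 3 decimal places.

0.344 ≤ PN ≤ 0.515

p₁ = 0.854, p₀ = 0.56.
Under exogeneity alone the bounds on PN are max{0,(p₁−p₀)/p₁} ≤ PN ≤ min{1,(1−p₀)/p₁}.
  lower = (p₁ − p₀)/p₁ = 0.294 / 0.854 ≈ 0.3443
  upper = min{1, (1 − p₀)/p₁} = 0.44 / 0.854 ≈ 0.5152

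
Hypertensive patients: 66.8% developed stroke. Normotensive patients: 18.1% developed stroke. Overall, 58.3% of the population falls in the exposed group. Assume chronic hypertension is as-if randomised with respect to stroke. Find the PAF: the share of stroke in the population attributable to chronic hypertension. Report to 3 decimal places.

p₁ = 0.668, p₀ = 0.181.
Overall risk P(Y=1) = π·p₁ + (1−π)·p₀ = 0.583×0.668 + 0.417×0.181 = 0.46492.
Under exogeneity, PAF = [P(Y=1) − p₀] / P(Y=1).
PAF = (0.46492 − 0.181) / 0.46492 ≈ 0.6107

PAF ≈ 0.611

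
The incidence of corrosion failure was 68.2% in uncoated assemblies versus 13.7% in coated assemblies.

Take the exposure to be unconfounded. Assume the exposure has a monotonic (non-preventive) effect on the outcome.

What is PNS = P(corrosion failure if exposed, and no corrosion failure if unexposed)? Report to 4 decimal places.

p₁ = 0.682, p₀ = 0.137.
Under exogeneity and monotonicity, PNS = p₁ − p₀.
PNS = 0.682 − 0.137 = 0.545

PNS ≈ 0.5450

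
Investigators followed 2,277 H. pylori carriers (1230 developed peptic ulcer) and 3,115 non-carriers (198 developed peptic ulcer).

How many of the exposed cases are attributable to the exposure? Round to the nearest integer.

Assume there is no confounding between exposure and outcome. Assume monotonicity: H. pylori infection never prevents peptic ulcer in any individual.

p₁ = P(outcome | exposed) = 1230/2277 = 0.54018
p₀ = P(outcome | unexposed) = 198/3115 = 0.063563
PN = (p₁ − p₀)/p₁ = (0.54018 − 0.063563) / 0.54018 ≈ 0.88233.
Attributable cases ≈ PN × (exposed cases) = 0.88233 × 1230 ≈ 1085.27.

about 1085 cases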